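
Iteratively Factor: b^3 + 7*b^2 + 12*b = (b + 4)*(b^2 + 3*b) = b*(b + 4)*(b + 3)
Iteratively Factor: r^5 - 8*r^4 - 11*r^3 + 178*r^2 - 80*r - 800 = (r + 4)*(r^4 - 12*r^3 + 37*r^2 + 30*r - 200) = (r - 5)*(r + 4)*(r^3 - 7*r^2 + 2*r + 40) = (r - 5)*(r + 2)*(r + 4)*(r^2 - 9*r + 20) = (r - 5)^2*(r + 2)*(r + 4)*(r - 4)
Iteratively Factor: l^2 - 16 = (l - 4)*(l + 4)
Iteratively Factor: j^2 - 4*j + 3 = (j - 1)*(j - 3)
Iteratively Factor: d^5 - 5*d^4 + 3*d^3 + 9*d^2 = (d - 3)*(d^4 - 2*d^3 - 3*d^2) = d*(d - 3)*(d^3 - 2*d^2 - 3*d) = d*(d - 3)^2*(d^2 + d) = d*(d - 3)^2*(d + 1)*(d)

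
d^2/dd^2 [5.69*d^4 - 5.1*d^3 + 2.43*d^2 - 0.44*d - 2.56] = 68.28*d^2 - 30.6*d + 4.86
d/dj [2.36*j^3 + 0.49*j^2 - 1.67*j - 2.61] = 7.08*j^2 + 0.98*j - 1.67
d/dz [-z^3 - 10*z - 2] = -3*z^2 - 10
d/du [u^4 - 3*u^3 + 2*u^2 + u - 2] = 4*u^3 - 9*u^2 + 4*u + 1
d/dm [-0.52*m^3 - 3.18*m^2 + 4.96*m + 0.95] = -1.56*m^2 - 6.36*m + 4.96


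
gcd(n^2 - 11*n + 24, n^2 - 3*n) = n - 3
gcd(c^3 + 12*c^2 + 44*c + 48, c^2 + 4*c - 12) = c + 6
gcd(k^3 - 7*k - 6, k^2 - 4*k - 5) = k + 1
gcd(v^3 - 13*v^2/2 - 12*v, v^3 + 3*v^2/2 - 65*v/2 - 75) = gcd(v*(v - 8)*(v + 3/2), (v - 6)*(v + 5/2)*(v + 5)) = 1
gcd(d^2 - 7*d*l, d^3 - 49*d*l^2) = d^2 - 7*d*l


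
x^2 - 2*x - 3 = (x - 3)*(x + 1)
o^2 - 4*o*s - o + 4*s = (o - 1)*(o - 4*s)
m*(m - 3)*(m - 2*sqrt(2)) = m^3 - 3*m^2 - 2*sqrt(2)*m^2 + 6*sqrt(2)*m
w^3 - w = w*(w - 1)*(w + 1)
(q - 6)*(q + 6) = q^2 - 36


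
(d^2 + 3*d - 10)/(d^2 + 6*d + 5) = (d - 2)/(d + 1)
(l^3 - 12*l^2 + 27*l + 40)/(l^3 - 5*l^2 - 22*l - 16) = (l - 5)/(l + 2)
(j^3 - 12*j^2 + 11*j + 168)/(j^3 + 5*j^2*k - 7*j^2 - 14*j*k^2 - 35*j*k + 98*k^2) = (j^2 - 5*j - 24)/(j^2 + 5*j*k - 14*k^2)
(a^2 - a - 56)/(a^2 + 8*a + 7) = (a - 8)/(a + 1)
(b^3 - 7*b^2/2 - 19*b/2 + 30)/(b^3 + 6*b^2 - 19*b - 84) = (b - 5/2)/(b + 7)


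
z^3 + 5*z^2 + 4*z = z*(z + 1)*(z + 4)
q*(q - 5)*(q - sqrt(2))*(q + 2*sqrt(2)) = q^4 - 5*q^3 + sqrt(2)*q^3 - 5*sqrt(2)*q^2 - 4*q^2 + 20*q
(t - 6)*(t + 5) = t^2 - t - 30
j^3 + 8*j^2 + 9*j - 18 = (j - 1)*(j + 3)*(j + 6)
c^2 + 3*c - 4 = (c - 1)*(c + 4)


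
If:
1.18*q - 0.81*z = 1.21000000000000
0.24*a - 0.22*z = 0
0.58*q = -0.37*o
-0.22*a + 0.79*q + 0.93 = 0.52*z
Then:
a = 8.89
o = -12.05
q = 7.68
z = 9.70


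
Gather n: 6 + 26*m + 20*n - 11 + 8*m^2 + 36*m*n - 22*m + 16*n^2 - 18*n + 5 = 8*m^2 + 4*m + 16*n^2 + n*(36*m + 2)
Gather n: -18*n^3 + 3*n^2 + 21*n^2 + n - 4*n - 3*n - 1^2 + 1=-18*n^3 + 24*n^2 - 6*n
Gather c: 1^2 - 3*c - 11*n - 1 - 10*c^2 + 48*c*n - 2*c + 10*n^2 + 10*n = -10*c^2 + c*(48*n - 5) + 10*n^2 - n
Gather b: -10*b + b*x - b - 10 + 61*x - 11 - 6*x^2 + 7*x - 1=b*(x - 11) - 6*x^2 + 68*x - 22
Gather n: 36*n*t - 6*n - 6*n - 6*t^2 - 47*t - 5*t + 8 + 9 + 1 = n*(36*t - 12) - 6*t^2 - 52*t + 18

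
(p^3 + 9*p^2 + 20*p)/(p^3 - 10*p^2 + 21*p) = (p^2 + 9*p + 20)/(p^2 - 10*p + 21)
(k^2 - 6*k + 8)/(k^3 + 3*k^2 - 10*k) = (k - 4)/(k*(k + 5))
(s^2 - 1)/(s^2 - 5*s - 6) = (s - 1)/(s - 6)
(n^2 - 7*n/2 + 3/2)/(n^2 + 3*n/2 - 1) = (n - 3)/(n + 2)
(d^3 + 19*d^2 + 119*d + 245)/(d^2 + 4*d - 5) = (d^2 + 14*d + 49)/(d - 1)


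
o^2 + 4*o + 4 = (o + 2)^2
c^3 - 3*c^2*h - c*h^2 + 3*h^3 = (c - 3*h)*(c - h)*(c + h)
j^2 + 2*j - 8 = (j - 2)*(j + 4)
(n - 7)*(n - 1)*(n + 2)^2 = n^4 - 4*n^3 - 21*n^2 - 4*n + 28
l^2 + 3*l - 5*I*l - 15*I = (l + 3)*(l - 5*I)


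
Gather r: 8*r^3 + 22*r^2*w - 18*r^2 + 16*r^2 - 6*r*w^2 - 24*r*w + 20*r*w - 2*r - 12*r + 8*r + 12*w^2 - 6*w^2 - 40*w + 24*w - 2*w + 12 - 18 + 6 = 8*r^3 + r^2*(22*w - 2) + r*(-6*w^2 - 4*w - 6) + 6*w^2 - 18*w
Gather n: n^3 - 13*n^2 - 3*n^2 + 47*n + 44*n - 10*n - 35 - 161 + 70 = n^3 - 16*n^2 + 81*n - 126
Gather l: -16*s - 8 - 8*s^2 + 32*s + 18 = -8*s^2 + 16*s + 10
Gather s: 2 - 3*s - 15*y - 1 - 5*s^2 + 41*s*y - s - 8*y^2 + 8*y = -5*s^2 + s*(41*y - 4) - 8*y^2 - 7*y + 1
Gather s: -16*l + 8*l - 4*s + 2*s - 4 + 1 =-8*l - 2*s - 3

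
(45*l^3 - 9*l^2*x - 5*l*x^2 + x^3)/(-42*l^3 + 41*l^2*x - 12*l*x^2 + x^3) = (-15*l^2 - 2*l*x + x^2)/(14*l^2 - 9*l*x + x^2)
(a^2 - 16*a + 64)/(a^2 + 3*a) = (a^2 - 16*a + 64)/(a*(a + 3))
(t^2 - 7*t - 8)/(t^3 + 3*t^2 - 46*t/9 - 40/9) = 9*(t^2 - 7*t - 8)/(9*t^3 + 27*t^2 - 46*t - 40)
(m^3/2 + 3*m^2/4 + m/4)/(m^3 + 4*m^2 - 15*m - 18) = m*(2*m + 1)/(4*(m^2 + 3*m - 18))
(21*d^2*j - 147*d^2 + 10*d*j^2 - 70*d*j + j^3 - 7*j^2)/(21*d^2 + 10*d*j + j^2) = j - 7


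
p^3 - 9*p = p*(p - 3)*(p + 3)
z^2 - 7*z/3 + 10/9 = (z - 5/3)*(z - 2/3)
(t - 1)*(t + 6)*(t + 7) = t^3 + 12*t^2 + 29*t - 42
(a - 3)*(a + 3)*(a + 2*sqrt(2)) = a^3 + 2*sqrt(2)*a^2 - 9*a - 18*sqrt(2)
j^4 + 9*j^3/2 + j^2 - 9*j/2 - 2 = (j - 1)*(j + 1/2)*(j + 1)*(j + 4)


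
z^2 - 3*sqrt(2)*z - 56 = (z - 7*sqrt(2))*(z + 4*sqrt(2))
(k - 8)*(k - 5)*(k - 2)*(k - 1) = k^4 - 16*k^3 + 81*k^2 - 146*k + 80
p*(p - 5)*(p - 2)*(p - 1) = p^4 - 8*p^3 + 17*p^2 - 10*p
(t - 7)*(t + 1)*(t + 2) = t^3 - 4*t^2 - 19*t - 14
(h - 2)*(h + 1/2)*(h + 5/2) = h^3 + h^2 - 19*h/4 - 5/2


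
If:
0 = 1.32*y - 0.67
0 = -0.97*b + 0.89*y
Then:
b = 0.47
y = 0.51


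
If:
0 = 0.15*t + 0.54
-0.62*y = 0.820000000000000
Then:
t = -3.60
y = -1.32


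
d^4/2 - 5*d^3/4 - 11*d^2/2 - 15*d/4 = d*(d/2 + 1/2)*(d - 5)*(d + 3/2)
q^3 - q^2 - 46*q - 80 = (q - 8)*(q + 2)*(q + 5)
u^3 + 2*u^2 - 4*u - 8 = (u - 2)*(u + 2)^2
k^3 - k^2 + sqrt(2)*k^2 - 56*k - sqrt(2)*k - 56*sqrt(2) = (k - 8)*(k + 7)*(k + sqrt(2))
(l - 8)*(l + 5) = l^2 - 3*l - 40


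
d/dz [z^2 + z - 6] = 2*z + 1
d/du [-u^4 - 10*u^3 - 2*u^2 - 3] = 2*u*(-2*u^2 - 15*u - 2)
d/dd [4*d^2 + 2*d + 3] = 8*d + 2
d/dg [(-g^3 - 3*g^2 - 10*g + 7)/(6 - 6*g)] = (g^3/3 - g - 1/2)/(g^2 - 2*g + 1)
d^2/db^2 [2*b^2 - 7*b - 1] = 4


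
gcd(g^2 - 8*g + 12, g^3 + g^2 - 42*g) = g - 6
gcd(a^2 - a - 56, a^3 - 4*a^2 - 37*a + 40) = a - 8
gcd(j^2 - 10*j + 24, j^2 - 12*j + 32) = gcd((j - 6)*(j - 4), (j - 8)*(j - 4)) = j - 4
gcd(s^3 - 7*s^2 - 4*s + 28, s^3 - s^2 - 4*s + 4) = s^2 - 4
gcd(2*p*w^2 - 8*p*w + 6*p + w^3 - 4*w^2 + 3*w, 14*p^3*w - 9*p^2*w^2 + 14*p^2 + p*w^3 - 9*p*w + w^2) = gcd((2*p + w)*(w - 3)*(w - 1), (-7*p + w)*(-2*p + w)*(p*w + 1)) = 1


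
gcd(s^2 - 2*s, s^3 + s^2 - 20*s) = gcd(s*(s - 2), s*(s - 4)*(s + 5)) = s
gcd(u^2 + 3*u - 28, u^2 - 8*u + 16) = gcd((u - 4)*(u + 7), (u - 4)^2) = u - 4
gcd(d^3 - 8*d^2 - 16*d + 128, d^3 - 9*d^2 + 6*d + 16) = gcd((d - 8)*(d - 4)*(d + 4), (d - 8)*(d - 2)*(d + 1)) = d - 8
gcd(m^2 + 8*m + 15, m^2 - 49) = 1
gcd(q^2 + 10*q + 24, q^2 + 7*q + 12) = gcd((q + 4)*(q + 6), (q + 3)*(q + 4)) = q + 4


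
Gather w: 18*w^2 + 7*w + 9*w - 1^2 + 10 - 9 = 18*w^2 + 16*w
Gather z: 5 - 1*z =5 - z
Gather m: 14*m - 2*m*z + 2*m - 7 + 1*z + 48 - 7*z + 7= m*(16 - 2*z) - 6*z + 48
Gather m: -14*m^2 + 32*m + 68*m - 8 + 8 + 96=-14*m^2 + 100*m + 96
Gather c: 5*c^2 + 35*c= 5*c^2 + 35*c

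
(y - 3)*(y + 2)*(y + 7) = y^3 + 6*y^2 - 13*y - 42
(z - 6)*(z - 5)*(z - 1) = z^3 - 12*z^2 + 41*z - 30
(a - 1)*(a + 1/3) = a^2 - 2*a/3 - 1/3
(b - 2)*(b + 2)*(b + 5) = b^3 + 5*b^2 - 4*b - 20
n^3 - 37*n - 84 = (n - 7)*(n + 3)*(n + 4)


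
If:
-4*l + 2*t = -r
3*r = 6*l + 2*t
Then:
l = 4*t/3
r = 10*t/3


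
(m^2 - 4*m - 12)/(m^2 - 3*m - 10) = (m - 6)/(m - 5)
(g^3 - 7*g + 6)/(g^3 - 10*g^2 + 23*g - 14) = (g + 3)/(g - 7)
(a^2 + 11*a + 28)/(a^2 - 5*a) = (a^2 + 11*a + 28)/(a*(a - 5))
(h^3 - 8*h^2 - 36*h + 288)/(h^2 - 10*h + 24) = (h^2 - 2*h - 48)/(h - 4)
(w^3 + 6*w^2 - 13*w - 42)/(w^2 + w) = (w^3 + 6*w^2 - 13*w - 42)/(w*(w + 1))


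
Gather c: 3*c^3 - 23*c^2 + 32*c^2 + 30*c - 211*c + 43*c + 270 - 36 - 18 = 3*c^3 + 9*c^2 - 138*c + 216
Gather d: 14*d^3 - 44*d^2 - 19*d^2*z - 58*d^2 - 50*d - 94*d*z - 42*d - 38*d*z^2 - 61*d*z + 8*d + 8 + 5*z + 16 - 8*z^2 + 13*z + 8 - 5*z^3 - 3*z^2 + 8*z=14*d^3 + d^2*(-19*z - 102) + d*(-38*z^2 - 155*z - 84) - 5*z^3 - 11*z^2 + 26*z + 32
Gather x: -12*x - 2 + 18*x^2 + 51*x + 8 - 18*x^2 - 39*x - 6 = 0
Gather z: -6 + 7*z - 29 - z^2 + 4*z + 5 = -z^2 + 11*z - 30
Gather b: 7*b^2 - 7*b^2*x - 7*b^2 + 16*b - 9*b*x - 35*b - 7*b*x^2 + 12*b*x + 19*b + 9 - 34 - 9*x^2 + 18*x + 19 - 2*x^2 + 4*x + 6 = -7*b^2*x + b*(-7*x^2 + 3*x) - 11*x^2 + 22*x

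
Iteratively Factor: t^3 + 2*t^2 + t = (t + 1)*(t^2 + t) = (t + 1)^2*(t)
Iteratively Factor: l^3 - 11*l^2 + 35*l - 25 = (l - 5)*(l^2 - 6*l + 5) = (l - 5)^2*(l - 1)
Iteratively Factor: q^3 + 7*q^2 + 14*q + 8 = (q + 2)*(q^2 + 5*q + 4) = (q + 1)*(q + 2)*(q + 4)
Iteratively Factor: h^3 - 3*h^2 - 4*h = (h)*(h^2 - 3*h - 4) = h*(h - 4)*(h + 1)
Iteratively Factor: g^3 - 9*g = (g - 3)*(g^2 + 3*g) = (g - 3)*(g + 3)*(g)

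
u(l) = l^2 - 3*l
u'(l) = 2*l - 3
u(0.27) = -0.74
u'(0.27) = -2.46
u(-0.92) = 3.61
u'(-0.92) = -4.84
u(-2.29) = 12.11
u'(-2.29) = -7.58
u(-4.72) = 36.44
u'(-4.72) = -12.44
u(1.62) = -2.24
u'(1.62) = 0.24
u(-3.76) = 25.42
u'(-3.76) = -10.52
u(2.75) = -0.69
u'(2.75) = 2.50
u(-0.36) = 1.21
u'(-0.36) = -3.72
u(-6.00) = 54.00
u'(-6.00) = -15.00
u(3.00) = 0.00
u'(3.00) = 3.00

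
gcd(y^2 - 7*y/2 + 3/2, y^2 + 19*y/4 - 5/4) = 1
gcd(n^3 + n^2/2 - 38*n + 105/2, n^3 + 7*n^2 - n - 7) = n + 7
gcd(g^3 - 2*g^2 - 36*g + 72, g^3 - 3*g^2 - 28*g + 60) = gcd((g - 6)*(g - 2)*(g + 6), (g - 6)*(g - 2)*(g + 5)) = g^2 - 8*g + 12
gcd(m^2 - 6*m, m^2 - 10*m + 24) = m - 6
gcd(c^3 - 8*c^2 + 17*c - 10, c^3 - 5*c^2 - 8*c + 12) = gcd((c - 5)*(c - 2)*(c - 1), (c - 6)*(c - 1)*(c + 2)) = c - 1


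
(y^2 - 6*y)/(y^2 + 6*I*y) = (y - 6)/(y + 6*I)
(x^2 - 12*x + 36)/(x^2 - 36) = (x - 6)/(x + 6)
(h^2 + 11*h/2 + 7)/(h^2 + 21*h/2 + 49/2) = (h + 2)/(h + 7)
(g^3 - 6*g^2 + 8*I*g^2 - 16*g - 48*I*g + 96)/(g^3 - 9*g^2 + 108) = (g^2 + 8*I*g - 16)/(g^2 - 3*g - 18)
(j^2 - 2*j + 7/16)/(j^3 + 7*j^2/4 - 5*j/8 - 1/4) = (16*j^2 - 32*j + 7)/(2*(8*j^3 + 14*j^2 - 5*j - 2))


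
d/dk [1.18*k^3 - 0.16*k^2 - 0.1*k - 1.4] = 3.54*k^2 - 0.32*k - 0.1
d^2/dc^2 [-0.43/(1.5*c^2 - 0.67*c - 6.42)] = (-1.935*c^2 + 0.8643*c + 0.43*(3.0*c - 0.67)*(6.0*c - 1.34) + 8.2818)/(-1.5*c^2 + 0.67*c + 6.42)^3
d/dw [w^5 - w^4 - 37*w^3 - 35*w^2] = w*(5*w^3 - 4*w^2 - 111*w - 70)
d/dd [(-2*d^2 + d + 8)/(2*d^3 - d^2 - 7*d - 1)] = (4*d^4 - 4*d^3 - 33*d^2 + 20*d + 55)/(4*d^6 - 4*d^5 - 27*d^4 + 10*d^3 + 51*d^2 + 14*d + 1)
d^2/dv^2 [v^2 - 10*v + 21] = 2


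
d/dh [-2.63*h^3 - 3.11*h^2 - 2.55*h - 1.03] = -7.89*h^2 - 6.22*h - 2.55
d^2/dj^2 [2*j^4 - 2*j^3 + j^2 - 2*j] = 24*j^2 - 12*j + 2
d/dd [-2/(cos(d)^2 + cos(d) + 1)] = -2*(2*cos(d) + 1)*sin(d)/(cos(d)^2 + cos(d) + 1)^2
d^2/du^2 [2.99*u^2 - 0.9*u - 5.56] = 5.98000000000000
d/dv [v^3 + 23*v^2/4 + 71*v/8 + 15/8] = 3*v^2 + 23*v/2 + 71/8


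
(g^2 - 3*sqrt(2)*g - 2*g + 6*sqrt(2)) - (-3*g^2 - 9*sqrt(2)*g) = 4*g^2 - 2*g + 6*sqrt(2)*g + 6*sqrt(2)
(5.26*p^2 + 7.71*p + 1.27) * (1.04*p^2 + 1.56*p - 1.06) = 5.4704*p^4 + 16.224*p^3 + 7.7728*p^2 - 6.1914*p - 1.3462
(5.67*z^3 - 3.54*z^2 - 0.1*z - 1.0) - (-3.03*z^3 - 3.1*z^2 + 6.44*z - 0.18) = 8.7*z^3 - 0.44*z^2 - 6.54*z - 0.82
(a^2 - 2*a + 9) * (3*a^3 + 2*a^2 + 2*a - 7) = 3*a^5 - 4*a^4 + 25*a^3 + 7*a^2 + 32*a - 63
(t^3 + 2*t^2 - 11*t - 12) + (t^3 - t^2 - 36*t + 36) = 2*t^3 + t^2 - 47*t + 24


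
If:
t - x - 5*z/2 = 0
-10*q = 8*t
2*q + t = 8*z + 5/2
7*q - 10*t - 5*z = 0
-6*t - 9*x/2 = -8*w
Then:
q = -50/609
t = 125/1218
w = 475/812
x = 550/609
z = -65/203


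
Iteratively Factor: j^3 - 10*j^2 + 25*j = (j - 5)*(j^2 - 5*j) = (j - 5)^2*(j)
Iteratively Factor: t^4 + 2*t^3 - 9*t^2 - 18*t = (t + 2)*(t^3 - 9*t) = (t - 3)*(t + 2)*(t^2 + 3*t) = t*(t - 3)*(t + 2)*(t + 3)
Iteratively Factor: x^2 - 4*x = (x - 4)*(x)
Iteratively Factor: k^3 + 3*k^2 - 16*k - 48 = (k - 4)*(k^2 + 7*k + 12) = (k - 4)*(k + 3)*(k + 4)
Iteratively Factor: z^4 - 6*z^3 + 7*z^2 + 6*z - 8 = (z - 1)*(z^3 - 5*z^2 + 2*z + 8) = (z - 4)*(z - 1)*(z^2 - z - 2) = (z - 4)*(z - 2)*(z - 1)*(z + 1)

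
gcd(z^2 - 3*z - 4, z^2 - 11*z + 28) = z - 4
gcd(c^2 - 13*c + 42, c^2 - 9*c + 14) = c - 7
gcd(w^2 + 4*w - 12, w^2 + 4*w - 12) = w^2 + 4*w - 12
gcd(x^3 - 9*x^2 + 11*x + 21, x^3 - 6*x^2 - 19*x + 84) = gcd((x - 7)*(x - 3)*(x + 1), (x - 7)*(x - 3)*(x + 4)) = x^2 - 10*x + 21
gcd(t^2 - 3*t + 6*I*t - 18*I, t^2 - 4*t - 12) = 1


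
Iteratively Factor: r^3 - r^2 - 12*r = (r)*(r^2 - r - 12) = r*(r + 3)*(r - 4)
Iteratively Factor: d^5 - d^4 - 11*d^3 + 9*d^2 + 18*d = (d - 3)*(d^4 + 2*d^3 - 5*d^2 - 6*d) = (d - 3)*(d - 2)*(d^3 + 4*d^2 + 3*d) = (d - 3)*(d - 2)*(d + 1)*(d^2 + 3*d) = (d - 3)*(d - 2)*(d + 1)*(d + 3)*(d)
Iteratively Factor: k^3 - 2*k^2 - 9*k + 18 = (k + 3)*(k^2 - 5*k + 6) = (k - 3)*(k + 3)*(k - 2)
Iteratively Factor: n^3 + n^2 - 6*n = (n + 3)*(n^2 - 2*n) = n*(n + 3)*(n - 2)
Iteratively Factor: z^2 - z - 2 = (z - 2)*(z + 1)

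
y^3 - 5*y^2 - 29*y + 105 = (y - 7)*(y - 3)*(y + 5)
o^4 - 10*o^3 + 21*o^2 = o^2*(o - 7)*(o - 3)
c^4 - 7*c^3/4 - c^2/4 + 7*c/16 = c*(c - 7/4)*(c - 1/2)*(c + 1/2)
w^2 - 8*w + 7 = (w - 7)*(w - 1)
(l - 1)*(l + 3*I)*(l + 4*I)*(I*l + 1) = I*l^4 - 6*l^3 - I*l^3 + 6*l^2 - 5*I*l^2 - 12*l + 5*I*l + 12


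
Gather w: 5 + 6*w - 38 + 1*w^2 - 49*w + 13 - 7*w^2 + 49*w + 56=-6*w^2 + 6*w + 36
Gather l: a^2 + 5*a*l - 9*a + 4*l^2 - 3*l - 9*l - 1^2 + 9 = a^2 - 9*a + 4*l^2 + l*(5*a - 12) + 8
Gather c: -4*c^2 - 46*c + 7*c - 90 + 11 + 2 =-4*c^2 - 39*c - 77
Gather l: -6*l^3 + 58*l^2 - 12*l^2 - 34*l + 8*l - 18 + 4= -6*l^3 + 46*l^2 - 26*l - 14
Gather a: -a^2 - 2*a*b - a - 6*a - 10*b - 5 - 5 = -a^2 + a*(-2*b - 7) - 10*b - 10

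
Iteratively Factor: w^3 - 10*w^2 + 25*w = (w - 5)*(w^2 - 5*w) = (w - 5)^2*(w)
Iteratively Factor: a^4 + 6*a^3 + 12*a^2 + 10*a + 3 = (a + 1)*(a^3 + 5*a^2 + 7*a + 3) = (a + 1)^2*(a^2 + 4*a + 3) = (a + 1)^3*(a + 3)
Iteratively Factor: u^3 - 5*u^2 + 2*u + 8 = (u - 4)*(u^2 - u - 2) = (u - 4)*(u + 1)*(u - 2)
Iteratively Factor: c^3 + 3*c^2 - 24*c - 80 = (c + 4)*(c^2 - c - 20) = (c + 4)^2*(c - 5)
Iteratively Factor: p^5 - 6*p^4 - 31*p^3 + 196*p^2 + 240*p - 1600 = (p + 4)*(p^4 - 10*p^3 + 9*p^2 + 160*p - 400) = (p - 5)*(p + 4)*(p^3 - 5*p^2 - 16*p + 80) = (p - 5)*(p + 4)^2*(p^2 - 9*p + 20) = (p - 5)*(p - 4)*(p + 4)^2*(p - 5)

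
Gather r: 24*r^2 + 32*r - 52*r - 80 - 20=24*r^2 - 20*r - 100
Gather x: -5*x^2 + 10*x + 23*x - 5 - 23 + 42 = -5*x^2 + 33*x + 14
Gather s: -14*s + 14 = 14 - 14*s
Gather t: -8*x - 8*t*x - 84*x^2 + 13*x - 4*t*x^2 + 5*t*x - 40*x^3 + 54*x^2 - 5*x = t*(-4*x^2 - 3*x) - 40*x^3 - 30*x^2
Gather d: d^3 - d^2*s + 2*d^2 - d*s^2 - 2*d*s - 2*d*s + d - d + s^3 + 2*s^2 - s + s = d^3 + d^2*(2 - s) + d*(-s^2 - 4*s) + s^3 + 2*s^2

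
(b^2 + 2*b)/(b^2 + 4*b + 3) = b*(b + 2)/(b^2 + 4*b + 3)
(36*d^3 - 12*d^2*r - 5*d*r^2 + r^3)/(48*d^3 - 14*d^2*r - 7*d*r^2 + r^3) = (-6*d + r)/(-8*d + r)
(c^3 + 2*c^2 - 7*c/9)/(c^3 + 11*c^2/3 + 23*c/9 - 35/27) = 3*c/(3*c + 5)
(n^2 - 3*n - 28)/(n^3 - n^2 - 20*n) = (n - 7)/(n*(n - 5))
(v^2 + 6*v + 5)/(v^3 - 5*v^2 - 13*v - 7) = (v + 5)/(v^2 - 6*v - 7)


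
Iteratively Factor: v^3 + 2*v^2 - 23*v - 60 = (v + 4)*(v^2 - 2*v - 15) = (v + 3)*(v + 4)*(v - 5)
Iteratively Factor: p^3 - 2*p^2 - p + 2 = (p + 1)*(p^2 - 3*p + 2) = (p - 2)*(p + 1)*(p - 1)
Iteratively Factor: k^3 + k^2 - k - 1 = (k - 1)*(k^2 + 2*k + 1) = (k - 1)*(k + 1)*(k + 1)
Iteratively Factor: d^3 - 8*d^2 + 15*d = (d - 5)*(d^2 - 3*d) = d*(d - 5)*(d - 3)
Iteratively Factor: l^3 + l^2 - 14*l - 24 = (l + 2)*(l^2 - l - 12) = (l + 2)*(l + 3)*(l - 4)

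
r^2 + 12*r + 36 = (r + 6)^2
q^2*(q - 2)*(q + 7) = q^4 + 5*q^3 - 14*q^2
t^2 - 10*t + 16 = (t - 8)*(t - 2)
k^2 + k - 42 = (k - 6)*(k + 7)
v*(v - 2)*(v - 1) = v^3 - 3*v^2 + 2*v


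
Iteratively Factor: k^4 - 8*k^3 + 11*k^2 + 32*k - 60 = (k + 2)*(k^3 - 10*k^2 + 31*k - 30) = (k - 2)*(k + 2)*(k^2 - 8*k + 15) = (k - 5)*(k - 2)*(k + 2)*(k - 3)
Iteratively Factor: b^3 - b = (b - 1)*(b^2 + b) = b*(b - 1)*(b + 1)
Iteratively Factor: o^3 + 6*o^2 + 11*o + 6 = (o + 1)*(o^2 + 5*o + 6) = (o + 1)*(o + 2)*(o + 3)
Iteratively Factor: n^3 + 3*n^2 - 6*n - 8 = (n - 2)*(n^2 + 5*n + 4) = (n - 2)*(n + 1)*(n + 4)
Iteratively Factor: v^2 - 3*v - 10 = (v + 2)*(v - 5)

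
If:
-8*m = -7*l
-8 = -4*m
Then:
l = 16/7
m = 2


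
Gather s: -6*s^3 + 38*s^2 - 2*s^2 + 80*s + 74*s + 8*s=-6*s^3 + 36*s^2 + 162*s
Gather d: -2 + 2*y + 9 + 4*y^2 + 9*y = 4*y^2 + 11*y + 7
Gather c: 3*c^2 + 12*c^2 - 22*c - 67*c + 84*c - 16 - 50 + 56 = 15*c^2 - 5*c - 10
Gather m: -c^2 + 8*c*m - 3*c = -c^2 + 8*c*m - 3*c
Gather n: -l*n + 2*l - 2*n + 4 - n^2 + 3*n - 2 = 2*l - n^2 + n*(1 - l) + 2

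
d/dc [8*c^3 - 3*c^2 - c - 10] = 24*c^2 - 6*c - 1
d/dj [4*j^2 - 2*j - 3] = 8*j - 2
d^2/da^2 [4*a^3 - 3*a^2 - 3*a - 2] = 24*a - 6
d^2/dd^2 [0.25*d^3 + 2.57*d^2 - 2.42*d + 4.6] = 1.5*d + 5.14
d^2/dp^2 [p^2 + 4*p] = 2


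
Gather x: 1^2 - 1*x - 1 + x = 0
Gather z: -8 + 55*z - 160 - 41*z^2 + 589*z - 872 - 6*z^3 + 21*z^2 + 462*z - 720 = -6*z^3 - 20*z^2 + 1106*z - 1760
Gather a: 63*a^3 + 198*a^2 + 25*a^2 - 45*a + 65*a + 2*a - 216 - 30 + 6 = 63*a^3 + 223*a^2 + 22*a - 240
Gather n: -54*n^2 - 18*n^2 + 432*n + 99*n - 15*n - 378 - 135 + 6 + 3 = -72*n^2 + 516*n - 504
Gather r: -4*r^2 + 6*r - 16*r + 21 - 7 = -4*r^2 - 10*r + 14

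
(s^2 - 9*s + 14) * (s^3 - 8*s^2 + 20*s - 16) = s^5 - 17*s^4 + 106*s^3 - 308*s^2 + 424*s - 224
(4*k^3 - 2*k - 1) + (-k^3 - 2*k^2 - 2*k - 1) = 3*k^3 - 2*k^2 - 4*k - 2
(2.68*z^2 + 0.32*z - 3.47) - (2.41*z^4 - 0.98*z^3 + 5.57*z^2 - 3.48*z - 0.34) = -2.41*z^4 + 0.98*z^3 - 2.89*z^2 + 3.8*z - 3.13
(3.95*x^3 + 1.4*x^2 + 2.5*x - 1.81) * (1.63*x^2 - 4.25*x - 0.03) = 6.4385*x^5 - 14.5055*x^4 - 1.9935*x^3 - 13.6173*x^2 + 7.6175*x + 0.0543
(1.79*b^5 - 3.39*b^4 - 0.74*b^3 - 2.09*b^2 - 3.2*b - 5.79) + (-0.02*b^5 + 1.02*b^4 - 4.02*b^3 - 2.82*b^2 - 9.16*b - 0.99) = 1.77*b^5 - 2.37*b^4 - 4.76*b^3 - 4.91*b^2 - 12.36*b - 6.78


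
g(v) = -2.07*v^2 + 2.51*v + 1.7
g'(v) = 2.51 - 4.14*v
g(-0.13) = 1.34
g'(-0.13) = 3.05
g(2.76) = -7.14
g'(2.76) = -8.92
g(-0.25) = 0.94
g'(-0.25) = 3.54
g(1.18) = 1.78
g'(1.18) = -2.38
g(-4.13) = -43.97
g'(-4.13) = 19.61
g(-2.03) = -11.93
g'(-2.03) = 10.91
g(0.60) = 2.46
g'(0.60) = 0.03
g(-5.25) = -68.53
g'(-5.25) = 24.24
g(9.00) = -143.38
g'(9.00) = -34.75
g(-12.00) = -326.50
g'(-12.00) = 52.19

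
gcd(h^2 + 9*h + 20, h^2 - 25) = h + 5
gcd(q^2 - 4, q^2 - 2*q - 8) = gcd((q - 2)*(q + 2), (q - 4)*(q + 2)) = q + 2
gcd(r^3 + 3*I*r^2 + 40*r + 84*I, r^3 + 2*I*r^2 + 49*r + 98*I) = r^2 + 9*I*r - 14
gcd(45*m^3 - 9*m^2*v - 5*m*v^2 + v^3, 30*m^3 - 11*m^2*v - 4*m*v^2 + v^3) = -15*m^2 - 2*m*v + v^2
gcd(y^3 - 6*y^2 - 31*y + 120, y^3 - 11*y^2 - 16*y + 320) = y^2 - 3*y - 40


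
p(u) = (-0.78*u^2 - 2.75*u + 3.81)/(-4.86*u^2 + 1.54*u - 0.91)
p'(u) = (-1.56*u - 2.75)/(-4.86*u^2 + 1.54*u - 0.91) + (9.72*u - 1.54)*(-0.78*u^2 - 2.75*u + 3.81)/(-4.86*u^2 + 1.54*u - 0.91)^2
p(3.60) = 0.28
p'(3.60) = -0.02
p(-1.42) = -0.48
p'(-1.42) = -0.53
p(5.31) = 0.25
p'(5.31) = -0.01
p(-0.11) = -3.60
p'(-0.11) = -6.00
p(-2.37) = -0.19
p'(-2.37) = -0.17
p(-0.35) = -2.29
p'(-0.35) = -4.45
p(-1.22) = -0.60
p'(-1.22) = -0.72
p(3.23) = 0.28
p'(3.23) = -0.01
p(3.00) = 0.29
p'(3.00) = -0.01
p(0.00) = -4.19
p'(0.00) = -4.06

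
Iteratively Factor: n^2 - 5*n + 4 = (n - 4)*(n - 1)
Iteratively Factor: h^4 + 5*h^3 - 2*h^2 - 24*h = (h + 3)*(h^3 + 2*h^2 - 8*h) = (h + 3)*(h + 4)*(h^2 - 2*h) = (h - 2)*(h + 3)*(h + 4)*(h)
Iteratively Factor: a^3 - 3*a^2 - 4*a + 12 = (a - 2)*(a^2 - a - 6) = (a - 3)*(a - 2)*(a + 2)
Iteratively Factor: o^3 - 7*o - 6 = (o + 1)*(o^2 - o - 6) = (o - 3)*(o + 1)*(o + 2)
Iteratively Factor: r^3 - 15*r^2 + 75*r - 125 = (r - 5)*(r^2 - 10*r + 25) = (r - 5)^2*(r - 5)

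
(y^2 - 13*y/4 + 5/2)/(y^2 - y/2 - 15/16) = 4*(y - 2)/(4*y + 3)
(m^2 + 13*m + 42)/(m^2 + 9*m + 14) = (m + 6)/(m + 2)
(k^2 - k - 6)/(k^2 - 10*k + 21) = (k + 2)/(k - 7)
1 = 1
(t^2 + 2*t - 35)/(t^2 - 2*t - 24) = (-t^2 - 2*t + 35)/(-t^2 + 2*t + 24)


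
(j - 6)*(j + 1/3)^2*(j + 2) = j^4 - 10*j^3/3 - 131*j^2/9 - 76*j/9 - 4/3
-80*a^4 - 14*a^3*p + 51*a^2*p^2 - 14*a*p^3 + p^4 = (-8*a + p)*(-5*a + p)*(-2*a + p)*(a + p)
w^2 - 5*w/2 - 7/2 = (w - 7/2)*(w + 1)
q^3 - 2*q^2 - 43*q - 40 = (q - 8)*(q + 1)*(q + 5)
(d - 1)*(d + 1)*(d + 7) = d^3 + 7*d^2 - d - 7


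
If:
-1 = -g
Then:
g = 1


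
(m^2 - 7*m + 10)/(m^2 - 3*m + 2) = (m - 5)/(m - 1)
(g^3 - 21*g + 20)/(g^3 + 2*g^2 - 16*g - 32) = (g^2 + 4*g - 5)/(g^2 + 6*g + 8)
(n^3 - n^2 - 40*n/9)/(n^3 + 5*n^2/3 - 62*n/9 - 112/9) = n*(3*n + 5)/(3*n^2 + 13*n + 14)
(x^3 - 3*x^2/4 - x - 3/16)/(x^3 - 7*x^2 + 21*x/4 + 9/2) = (x + 1/4)/(x - 6)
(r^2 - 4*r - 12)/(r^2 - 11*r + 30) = (r + 2)/(r - 5)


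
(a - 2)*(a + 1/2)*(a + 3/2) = a^3 - 13*a/4 - 3/2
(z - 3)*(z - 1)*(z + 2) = z^3 - 2*z^2 - 5*z + 6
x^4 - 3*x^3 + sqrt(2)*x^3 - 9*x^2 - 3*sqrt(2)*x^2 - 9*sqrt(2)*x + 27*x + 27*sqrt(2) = (x - 3)^2*(x + 3)*(x + sqrt(2))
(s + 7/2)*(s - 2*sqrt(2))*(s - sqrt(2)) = s^3 - 3*sqrt(2)*s^2 + 7*s^2/2 - 21*sqrt(2)*s/2 + 4*s + 14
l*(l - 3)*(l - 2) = l^3 - 5*l^2 + 6*l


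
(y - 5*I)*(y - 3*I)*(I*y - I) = I*y^3 + 8*y^2 - I*y^2 - 8*y - 15*I*y + 15*I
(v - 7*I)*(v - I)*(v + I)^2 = v^4 - 6*I*v^3 + 8*v^2 - 6*I*v + 7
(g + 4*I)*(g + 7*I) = g^2 + 11*I*g - 28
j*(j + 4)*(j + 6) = j^3 + 10*j^2 + 24*j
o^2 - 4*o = o*(o - 4)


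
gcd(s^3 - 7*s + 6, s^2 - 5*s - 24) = s + 3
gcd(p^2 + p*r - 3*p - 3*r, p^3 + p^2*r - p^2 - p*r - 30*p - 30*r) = p + r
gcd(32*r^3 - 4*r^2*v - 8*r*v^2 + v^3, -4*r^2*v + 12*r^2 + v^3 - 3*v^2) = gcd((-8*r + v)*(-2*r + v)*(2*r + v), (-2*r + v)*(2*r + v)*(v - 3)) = 4*r^2 - v^2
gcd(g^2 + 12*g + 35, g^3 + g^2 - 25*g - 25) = g + 5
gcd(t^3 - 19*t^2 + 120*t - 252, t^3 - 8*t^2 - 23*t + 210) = t^2 - 13*t + 42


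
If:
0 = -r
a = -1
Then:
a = -1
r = 0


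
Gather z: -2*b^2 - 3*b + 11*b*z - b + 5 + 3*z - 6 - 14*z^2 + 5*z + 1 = -2*b^2 - 4*b - 14*z^2 + z*(11*b + 8)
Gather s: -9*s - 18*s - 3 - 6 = -27*s - 9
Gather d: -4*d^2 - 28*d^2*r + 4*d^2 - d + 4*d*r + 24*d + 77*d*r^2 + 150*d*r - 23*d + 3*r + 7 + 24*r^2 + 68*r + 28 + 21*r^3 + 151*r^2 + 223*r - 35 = -28*d^2*r + d*(77*r^2 + 154*r) + 21*r^3 + 175*r^2 + 294*r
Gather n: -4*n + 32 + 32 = 64 - 4*n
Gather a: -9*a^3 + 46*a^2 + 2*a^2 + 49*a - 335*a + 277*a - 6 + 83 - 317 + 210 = -9*a^3 + 48*a^2 - 9*a - 30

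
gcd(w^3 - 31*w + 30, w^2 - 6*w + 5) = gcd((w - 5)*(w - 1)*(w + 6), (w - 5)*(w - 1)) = w^2 - 6*w + 5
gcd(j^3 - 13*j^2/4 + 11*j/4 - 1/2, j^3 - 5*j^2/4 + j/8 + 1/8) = j - 1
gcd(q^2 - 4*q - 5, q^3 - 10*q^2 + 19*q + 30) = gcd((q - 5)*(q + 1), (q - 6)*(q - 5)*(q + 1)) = q^2 - 4*q - 5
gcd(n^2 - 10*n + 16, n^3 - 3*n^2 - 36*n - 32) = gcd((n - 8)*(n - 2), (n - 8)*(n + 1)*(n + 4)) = n - 8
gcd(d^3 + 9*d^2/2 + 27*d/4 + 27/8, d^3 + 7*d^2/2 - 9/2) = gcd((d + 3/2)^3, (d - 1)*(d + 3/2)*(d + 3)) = d + 3/2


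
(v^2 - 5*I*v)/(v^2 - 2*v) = (v - 5*I)/(v - 2)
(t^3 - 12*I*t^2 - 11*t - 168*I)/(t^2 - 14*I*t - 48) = (t^2 - 4*I*t + 21)/(t - 6*I)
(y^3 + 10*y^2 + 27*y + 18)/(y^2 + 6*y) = y + 4 + 3/y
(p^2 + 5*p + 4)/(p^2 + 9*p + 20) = (p + 1)/(p + 5)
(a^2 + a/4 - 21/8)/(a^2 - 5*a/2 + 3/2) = (a + 7/4)/(a - 1)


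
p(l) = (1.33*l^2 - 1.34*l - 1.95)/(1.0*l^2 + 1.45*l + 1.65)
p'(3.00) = 0.24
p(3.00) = 0.40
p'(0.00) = 0.23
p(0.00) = -1.18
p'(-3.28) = 0.15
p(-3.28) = 2.19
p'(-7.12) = 0.06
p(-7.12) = 1.79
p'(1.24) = 0.64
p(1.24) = -0.31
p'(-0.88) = -3.14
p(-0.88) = 0.23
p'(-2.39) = -0.03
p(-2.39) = 2.27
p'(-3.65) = 0.15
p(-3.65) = 2.13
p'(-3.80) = 0.15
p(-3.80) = 2.11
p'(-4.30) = 0.13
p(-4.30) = 2.04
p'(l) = (-2.0*l - 1.45)*(1.33*l^2 - 1.34*l - 1.95)/(1.0*l^2 + 1.45*l + 1.65)^2 + (2.66*l - 1.34)/(1.0*l^2 + 1.45*l + 1.65) = (3.2685*l^2 + 8.289*l + 0.6165)/(1.0*l^4 + 2.9*l^3 + 5.4025*l^2 + 4.785*l + 2.7225)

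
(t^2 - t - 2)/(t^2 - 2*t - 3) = (t - 2)/(t - 3)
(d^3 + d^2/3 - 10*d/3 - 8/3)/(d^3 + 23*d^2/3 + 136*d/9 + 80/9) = 3*(d^2 - d - 2)/(3*d^2 + 19*d + 20)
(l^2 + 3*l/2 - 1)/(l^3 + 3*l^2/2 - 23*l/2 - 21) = (2*l - 1)/(2*l^2 - l - 21)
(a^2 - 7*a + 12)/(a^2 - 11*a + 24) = (a - 4)/(a - 8)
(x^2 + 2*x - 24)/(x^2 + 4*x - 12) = (x - 4)/(x - 2)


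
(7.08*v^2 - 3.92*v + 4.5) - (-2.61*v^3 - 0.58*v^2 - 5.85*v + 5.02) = 2.61*v^3 + 7.66*v^2 + 1.93*v - 0.52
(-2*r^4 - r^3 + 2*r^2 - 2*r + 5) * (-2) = 4*r^4 + 2*r^3 - 4*r^2 + 4*r - 10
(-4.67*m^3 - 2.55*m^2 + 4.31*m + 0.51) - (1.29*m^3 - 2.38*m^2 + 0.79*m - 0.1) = -5.96*m^3 - 0.17*m^2 + 3.52*m + 0.61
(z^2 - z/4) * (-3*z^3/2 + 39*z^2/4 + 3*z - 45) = -3*z^5/2 + 81*z^4/8 + 9*z^3/16 - 183*z^2/4 + 45*z/4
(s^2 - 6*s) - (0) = s^2 - 6*s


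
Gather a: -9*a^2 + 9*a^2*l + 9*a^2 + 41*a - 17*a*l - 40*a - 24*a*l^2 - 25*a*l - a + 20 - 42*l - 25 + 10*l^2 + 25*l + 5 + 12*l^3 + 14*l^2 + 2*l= 9*a^2*l + a*(-24*l^2 - 42*l) + 12*l^3 + 24*l^2 - 15*l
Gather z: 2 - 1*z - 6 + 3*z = 2*z - 4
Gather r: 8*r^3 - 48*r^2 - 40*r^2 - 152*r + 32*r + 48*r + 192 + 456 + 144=8*r^3 - 88*r^2 - 72*r + 792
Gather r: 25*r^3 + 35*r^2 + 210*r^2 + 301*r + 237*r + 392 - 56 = 25*r^3 + 245*r^2 + 538*r + 336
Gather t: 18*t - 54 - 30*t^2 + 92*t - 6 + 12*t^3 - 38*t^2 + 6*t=12*t^3 - 68*t^2 + 116*t - 60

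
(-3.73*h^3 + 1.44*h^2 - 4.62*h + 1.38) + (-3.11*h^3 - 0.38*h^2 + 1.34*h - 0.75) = -6.84*h^3 + 1.06*h^2 - 3.28*h + 0.63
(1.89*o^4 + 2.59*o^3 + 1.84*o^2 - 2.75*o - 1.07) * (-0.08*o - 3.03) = -0.1512*o^5 - 5.9339*o^4 - 7.9949*o^3 - 5.3552*o^2 + 8.4181*o + 3.2421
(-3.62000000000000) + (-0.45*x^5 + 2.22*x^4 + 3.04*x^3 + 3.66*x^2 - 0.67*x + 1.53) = -0.45*x^5 + 2.22*x^4 + 3.04*x^3 + 3.66*x^2 - 0.67*x - 2.09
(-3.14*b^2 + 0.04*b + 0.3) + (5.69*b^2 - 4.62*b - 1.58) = 2.55*b^2 - 4.58*b - 1.28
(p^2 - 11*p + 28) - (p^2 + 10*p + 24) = 4 - 21*p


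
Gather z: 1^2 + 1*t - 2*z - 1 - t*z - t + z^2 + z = z^2 + z*(-t - 1)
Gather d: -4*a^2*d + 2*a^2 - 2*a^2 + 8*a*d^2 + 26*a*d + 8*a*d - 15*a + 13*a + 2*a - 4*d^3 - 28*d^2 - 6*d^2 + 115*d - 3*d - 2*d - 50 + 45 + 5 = -4*d^3 + d^2*(8*a - 34) + d*(-4*a^2 + 34*a + 110)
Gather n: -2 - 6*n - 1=-6*n - 3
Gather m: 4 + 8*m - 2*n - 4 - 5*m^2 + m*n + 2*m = -5*m^2 + m*(n + 10) - 2*n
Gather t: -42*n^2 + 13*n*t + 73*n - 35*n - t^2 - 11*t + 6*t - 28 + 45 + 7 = -42*n^2 + 38*n - t^2 + t*(13*n - 5) + 24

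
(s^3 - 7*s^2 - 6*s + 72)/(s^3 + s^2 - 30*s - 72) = (s - 4)/(s + 4)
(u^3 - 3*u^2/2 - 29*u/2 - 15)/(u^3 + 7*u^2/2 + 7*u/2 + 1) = (2*u^2 - 7*u - 15)/(2*u^2 + 3*u + 1)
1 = 1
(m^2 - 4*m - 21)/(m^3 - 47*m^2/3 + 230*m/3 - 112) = 3*(m + 3)/(3*m^2 - 26*m + 48)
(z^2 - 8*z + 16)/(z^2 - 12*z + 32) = (z - 4)/(z - 8)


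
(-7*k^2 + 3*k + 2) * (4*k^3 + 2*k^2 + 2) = -28*k^5 - 2*k^4 + 14*k^3 - 10*k^2 + 6*k + 4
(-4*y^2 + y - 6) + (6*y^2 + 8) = 2*y^2 + y + 2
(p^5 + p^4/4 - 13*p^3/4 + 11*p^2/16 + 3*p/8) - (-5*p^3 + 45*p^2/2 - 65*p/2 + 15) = p^5 + p^4/4 + 7*p^3/4 - 349*p^2/16 + 263*p/8 - 15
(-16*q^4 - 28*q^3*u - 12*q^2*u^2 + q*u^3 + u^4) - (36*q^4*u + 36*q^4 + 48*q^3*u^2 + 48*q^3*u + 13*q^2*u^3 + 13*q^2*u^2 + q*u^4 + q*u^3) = -36*q^4*u - 52*q^4 - 48*q^3*u^2 - 76*q^3*u - 13*q^2*u^3 - 25*q^2*u^2 - q*u^4 + u^4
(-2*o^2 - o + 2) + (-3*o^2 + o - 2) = -5*o^2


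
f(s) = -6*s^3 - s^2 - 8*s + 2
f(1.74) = -46.56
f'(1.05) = -29.94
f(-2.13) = 72.48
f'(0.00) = -8.00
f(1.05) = -14.45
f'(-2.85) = -148.50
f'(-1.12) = -28.34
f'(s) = -18*s^2 - 2*s - 8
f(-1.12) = 18.14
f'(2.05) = -87.74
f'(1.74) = -65.98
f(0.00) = 2.00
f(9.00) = -4525.00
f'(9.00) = -1484.00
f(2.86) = -169.42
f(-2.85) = 155.57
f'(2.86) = -160.95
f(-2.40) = 98.38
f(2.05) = -70.29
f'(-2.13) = -85.40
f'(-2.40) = -106.88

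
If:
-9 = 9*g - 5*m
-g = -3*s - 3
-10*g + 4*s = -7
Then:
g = 9/26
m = 63/26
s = -23/26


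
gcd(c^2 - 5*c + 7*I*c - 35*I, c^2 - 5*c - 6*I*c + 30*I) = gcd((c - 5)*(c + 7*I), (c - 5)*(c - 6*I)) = c - 5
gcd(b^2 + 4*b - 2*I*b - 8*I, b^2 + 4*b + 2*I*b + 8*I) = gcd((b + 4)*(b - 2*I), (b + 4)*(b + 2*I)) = b + 4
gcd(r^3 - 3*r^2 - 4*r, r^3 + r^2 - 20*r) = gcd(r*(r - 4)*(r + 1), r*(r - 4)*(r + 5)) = r^2 - 4*r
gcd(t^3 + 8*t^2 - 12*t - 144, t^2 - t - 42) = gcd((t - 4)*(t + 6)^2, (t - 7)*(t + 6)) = t + 6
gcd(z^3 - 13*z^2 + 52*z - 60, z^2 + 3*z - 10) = z - 2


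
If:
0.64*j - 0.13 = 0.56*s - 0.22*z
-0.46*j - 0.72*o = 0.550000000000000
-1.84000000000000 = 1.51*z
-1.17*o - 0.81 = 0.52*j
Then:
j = -0.37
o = -0.53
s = -1.13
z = -1.22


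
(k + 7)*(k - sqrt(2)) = k^2 - sqrt(2)*k + 7*k - 7*sqrt(2)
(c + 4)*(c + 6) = c^2 + 10*c + 24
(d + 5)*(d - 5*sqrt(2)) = d^2 - 5*sqrt(2)*d + 5*d - 25*sqrt(2)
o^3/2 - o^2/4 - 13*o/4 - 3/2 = (o/2 + 1)*(o - 3)*(o + 1/2)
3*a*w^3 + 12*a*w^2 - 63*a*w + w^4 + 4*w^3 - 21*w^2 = w*(3*a + w)*(w - 3)*(w + 7)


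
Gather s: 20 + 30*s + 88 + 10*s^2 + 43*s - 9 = 10*s^2 + 73*s + 99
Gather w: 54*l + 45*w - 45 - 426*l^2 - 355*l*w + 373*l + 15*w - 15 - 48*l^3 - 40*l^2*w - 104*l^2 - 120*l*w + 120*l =-48*l^3 - 530*l^2 + 547*l + w*(-40*l^2 - 475*l + 60) - 60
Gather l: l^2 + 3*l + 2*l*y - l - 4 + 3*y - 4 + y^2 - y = l^2 + l*(2*y + 2) + y^2 + 2*y - 8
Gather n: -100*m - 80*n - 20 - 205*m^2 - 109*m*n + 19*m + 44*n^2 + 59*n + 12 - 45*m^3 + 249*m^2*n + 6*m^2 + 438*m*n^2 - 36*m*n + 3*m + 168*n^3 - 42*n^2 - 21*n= -45*m^3 - 199*m^2 - 78*m + 168*n^3 + n^2*(438*m + 2) + n*(249*m^2 - 145*m - 42) - 8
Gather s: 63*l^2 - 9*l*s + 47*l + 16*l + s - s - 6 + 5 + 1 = 63*l^2 - 9*l*s + 63*l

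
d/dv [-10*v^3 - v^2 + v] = -30*v^2 - 2*v + 1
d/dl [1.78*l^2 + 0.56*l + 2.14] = 3.56*l + 0.56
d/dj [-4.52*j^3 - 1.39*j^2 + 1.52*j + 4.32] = -13.56*j^2 - 2.78*j + 1.52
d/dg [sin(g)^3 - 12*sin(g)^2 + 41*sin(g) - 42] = (3*sin(g)^2 - 24*sin(g) + 41)*cos(g)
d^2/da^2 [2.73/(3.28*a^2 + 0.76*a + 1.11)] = (-58.740864*a^2 - 13.610688*a + 2.73*(6.56*a + 0.76)*(13.12*a + 1.52) - 19.878768)/(3.28*a^2 + 0.76*a + 1.11)^3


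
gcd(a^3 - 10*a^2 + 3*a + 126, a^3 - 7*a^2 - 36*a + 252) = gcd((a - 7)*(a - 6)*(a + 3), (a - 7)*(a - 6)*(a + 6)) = a^2 - 13*a + 42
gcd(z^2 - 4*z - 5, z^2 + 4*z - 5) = 1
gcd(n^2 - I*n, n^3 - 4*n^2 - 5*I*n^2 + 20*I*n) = n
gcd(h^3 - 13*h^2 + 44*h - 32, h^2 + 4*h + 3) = 1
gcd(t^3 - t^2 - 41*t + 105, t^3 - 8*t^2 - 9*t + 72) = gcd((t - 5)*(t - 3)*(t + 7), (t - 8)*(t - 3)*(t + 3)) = t - 3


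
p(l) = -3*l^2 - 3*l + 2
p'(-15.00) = 87.00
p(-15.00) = -628.00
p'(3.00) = -21.00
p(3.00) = -34.00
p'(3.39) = -23.34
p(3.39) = -42.65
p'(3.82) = -25.92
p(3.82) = -53.24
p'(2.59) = -18.54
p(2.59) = -25.89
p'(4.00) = -27.00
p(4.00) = -58.00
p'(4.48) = -29.88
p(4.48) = -71.65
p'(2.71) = -19.26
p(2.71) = -28.16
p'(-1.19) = 4.14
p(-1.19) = 1.32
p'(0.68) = -7.08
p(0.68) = -1.43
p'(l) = -6*l - 3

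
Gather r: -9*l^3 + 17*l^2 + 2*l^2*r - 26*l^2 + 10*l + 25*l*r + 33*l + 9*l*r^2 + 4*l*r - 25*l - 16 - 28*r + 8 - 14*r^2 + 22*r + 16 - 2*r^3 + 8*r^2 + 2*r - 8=-9*l^3 - 9*l^2 + 18*l - 2*r^3 + r^2*(9*l - 6) + r*(2*l^2 + 29*l - 4)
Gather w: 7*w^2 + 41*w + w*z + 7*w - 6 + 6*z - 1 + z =7*w^2 + w*(z + 48) + 7*z - 7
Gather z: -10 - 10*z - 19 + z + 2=-9*z - 27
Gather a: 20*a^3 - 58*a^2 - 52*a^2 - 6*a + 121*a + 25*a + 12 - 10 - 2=20*a^3 - 110*a^2 + 140*a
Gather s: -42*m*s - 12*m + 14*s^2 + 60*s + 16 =-12*m + 14*s^2 + s*(60 - 42*m) + 16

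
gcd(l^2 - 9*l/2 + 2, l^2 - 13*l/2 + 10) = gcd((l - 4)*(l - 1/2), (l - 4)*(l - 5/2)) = l - 4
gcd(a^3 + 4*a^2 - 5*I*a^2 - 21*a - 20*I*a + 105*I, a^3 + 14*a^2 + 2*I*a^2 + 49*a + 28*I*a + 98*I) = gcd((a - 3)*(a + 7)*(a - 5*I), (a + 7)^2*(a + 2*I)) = a + 7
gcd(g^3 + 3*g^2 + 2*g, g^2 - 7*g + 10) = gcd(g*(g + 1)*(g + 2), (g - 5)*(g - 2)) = 1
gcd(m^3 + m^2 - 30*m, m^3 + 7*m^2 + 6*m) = m^2 + 6*m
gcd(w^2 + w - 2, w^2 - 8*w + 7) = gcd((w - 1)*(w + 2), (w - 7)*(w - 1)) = w - 1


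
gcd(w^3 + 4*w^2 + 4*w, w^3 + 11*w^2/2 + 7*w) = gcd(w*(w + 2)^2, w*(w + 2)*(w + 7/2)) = w^2 + 2*w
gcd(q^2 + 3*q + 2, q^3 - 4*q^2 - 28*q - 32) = q + 2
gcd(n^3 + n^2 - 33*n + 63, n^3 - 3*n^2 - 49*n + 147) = n^2 + 4*n - 21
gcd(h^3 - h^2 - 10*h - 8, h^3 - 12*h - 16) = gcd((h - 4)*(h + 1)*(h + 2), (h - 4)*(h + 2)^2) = h^2 - 2*h - 8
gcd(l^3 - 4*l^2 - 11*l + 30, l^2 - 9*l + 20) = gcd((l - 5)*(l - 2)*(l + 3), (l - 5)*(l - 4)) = l - 5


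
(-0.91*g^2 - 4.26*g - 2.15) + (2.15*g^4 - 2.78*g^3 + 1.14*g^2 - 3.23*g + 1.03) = 2.15*g^4 - 2.78*g^3 + 0.23*g^2 - 7.49*g - 1.12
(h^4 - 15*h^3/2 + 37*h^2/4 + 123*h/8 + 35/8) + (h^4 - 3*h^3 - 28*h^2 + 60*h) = 2*h^4 - 21*h^3/2 - 75*h^2/4 + 603*h/8 + 35/8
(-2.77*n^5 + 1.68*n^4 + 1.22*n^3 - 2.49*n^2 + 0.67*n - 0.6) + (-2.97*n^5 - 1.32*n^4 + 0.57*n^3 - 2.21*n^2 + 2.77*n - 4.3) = -5.74*n^5 + 0.36*n^4 + 1.79*n^3 - 4.7*n^2 + 3.44*n - 4.9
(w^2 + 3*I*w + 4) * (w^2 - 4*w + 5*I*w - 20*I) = w^4 - 4*w^3 + 8*I*w^3 - 11*w^2 - 32*I*w^2 + 44*w + 20*I*w - 80*I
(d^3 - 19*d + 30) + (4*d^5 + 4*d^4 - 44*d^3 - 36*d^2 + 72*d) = 4*d^5 + 4*d^4 - 43*d^3 - 36*d^2 + 53*d + 30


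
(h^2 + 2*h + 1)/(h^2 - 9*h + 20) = (h^2 + 2*h + 1)/(h^2 - 9*h + 20)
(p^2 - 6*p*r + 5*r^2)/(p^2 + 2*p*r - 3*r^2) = (p - 5*r)/(p + 3*r)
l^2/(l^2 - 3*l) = l/(l - 3)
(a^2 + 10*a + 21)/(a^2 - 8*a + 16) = (a^2 + 10*a + 21)/(a^2 - 8*a + 16)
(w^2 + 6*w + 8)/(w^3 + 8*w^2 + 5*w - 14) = (w + 4)/(w^2 + 6*w - 7)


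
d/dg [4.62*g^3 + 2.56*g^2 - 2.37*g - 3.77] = 13.86*g^2 + 5.12*g - 2.37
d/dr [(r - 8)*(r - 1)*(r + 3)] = 3*r^2 - 12*r - 19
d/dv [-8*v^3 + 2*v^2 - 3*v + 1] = -24*v^2 + 4*v - 3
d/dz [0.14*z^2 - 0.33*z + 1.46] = 0.28*z - 0.33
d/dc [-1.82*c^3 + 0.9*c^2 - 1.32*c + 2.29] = -5.46*c^2 + 1.8*c - 1.32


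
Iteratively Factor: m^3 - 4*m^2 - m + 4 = (m - 4)*(m^2 - 1) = (m - 4)*(m - 1)*(m + 1)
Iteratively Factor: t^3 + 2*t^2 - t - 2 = (t + 1)*(t^2 + t - 2) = (t - 1)*(t + 1)*(t + 2)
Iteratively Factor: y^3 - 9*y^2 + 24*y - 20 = (y - 2)*(y^2 - 7*y + 10) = (y - 5)*(y - 2)*(y - 2)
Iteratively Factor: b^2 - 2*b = (b - 2)*(b)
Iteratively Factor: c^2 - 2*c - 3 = (c + 1)*(c - 3)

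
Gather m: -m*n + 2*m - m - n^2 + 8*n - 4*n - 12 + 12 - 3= m*(1 - n) - n^2 + 4*n - 3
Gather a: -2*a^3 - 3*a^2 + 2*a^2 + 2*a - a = -2*a^3 - a^2 + a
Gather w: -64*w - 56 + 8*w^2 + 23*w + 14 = 8*w^2 - 41*w - 42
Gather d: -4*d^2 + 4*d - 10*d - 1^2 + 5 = -4*d^2 - 6*d + 4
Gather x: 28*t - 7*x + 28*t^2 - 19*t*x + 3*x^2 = 28*t^2 + 28*t + 3*x^2 + x*(-19*t - 7)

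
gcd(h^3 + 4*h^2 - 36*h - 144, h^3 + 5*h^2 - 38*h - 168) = h^2 - 2*h - 24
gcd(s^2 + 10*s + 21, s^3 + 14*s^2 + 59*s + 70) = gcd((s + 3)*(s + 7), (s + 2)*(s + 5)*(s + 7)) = s + 7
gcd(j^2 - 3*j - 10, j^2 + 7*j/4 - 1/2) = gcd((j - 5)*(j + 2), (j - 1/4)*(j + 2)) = j + 2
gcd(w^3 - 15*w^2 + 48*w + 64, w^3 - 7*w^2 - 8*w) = w^2 - 7*w - 8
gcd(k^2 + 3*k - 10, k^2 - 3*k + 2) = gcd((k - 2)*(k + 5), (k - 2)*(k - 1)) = k - 2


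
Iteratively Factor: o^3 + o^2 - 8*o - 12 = (o + 2)*(o^2 - o - 6) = (o - 3)*(o + 2)*(o + 2)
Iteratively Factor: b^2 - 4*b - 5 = (b + 1)*(b - 5)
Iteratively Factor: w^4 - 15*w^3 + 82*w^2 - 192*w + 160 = (w - 2)*(w^3 - 13*w^2 + 56*w - 80) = (w - 4)*(w - 2)*(w^2 - 9*w + 20) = (w - 5)*(w - 4)*(w - 2)*(w - 4)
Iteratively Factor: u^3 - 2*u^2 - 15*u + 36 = (u - 3)*(u^2 + u - 12) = (u - 3)^2*(u + 4)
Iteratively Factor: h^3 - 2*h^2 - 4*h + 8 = (h - 2)*(h^2 - 4) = (h - 2)^2*(h + 2)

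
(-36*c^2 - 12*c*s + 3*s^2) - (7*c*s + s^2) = -36*c^2 - 19*c*s + 2*s^2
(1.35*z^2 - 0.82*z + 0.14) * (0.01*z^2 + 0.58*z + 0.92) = 0.0135*z^4 + 0.7748*z^3 + 0.7678*z^2 - 0.6732*z + 0.1288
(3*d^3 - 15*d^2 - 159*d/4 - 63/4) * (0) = 0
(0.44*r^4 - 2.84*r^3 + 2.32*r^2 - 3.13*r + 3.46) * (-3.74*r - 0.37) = -1.6456*r^5 + 10.4588*r^4 - 7.626*r^3 + 10.8478*r^2 - 11.7823*r - 1.2802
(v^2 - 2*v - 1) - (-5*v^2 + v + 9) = 6*v^2 - 3*v - 10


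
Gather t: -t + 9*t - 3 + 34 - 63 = 8*t - 32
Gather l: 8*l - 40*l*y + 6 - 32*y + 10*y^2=l*(8 - 40*y) + 10*y^2 - 32*y + 6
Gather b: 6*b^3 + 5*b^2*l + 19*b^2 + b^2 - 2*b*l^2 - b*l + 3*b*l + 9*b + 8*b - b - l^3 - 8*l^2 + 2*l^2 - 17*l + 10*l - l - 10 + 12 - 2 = 6*b^3 + b^2*(5*l + 20) + b*(-2*l^2 + 2*l + 16) - l^3 - 6*l^2 - 8*l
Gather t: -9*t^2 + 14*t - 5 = -9*t^2 + 14*t - 5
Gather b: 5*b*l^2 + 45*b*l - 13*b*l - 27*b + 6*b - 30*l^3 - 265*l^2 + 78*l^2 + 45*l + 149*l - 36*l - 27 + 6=b*(5*l^2 + 32*l - 21) - 30*l^3 - 187*l^2 + 158*l - 21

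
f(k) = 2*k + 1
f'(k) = 2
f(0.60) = 2.20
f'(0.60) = 2.00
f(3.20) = 7.40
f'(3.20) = 2.00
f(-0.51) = -0.02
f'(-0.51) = 2.00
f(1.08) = 3.16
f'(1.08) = 2.00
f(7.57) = 16.14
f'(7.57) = 2.00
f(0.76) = 2.52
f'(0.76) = 2.00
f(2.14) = 5.28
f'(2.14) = 2.00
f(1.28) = 3.56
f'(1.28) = 2.00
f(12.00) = 25.00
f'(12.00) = 2.00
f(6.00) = 13.00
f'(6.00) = 2.00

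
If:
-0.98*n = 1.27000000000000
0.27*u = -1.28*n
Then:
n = -1.30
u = 6.14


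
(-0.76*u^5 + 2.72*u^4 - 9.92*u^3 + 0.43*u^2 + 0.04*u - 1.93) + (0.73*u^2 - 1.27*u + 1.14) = -0.76*u^5 + 2.72*u^4 - 9.92*u^3 + 1.16*u^2 - 1.23*u - 0.79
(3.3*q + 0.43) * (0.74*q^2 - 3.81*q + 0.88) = 2.442*q^3 - 12.2548*q^2 + 1.2657*q + 0.3784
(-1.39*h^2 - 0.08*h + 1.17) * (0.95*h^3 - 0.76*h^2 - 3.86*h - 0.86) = -1.3205*h^5 + 0.9804*h^4 + 6.5377*h^3 + 0.615*h^2 - 4.4474*h - 1.0062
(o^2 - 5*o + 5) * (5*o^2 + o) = 5*o^4 - 24*o^3 + 20*o^2 + 5*o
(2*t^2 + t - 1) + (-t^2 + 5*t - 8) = t^2 + 6*t - 9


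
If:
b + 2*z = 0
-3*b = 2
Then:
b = -2/3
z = 1/3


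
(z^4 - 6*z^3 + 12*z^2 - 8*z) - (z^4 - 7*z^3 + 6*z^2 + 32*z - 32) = z^3 + 6*z^2 - 40*z + 32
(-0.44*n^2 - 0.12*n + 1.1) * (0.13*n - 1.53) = -0.0572*n^3 + 0.6576*n^2 + 0.3266*n - 1.683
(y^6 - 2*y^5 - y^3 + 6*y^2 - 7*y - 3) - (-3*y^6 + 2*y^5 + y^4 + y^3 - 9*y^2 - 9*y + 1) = 4*y^6 - 4*y^5 - y^4 - 2*y^3 + 15*y^2 + 2*y - 4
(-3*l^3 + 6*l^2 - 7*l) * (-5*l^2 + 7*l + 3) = 15*l^5 - 51*l^4 + 68*l^3 - 31*l^2 - 21*l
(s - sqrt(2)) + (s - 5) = 2*s - 5 - sqrt(2)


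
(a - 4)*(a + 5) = a^2 + a - 20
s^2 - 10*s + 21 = (s - 7)*(s - 3)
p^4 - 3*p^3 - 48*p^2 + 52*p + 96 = (p - 8)*(p - 2)*(p + 1)*(p + 6)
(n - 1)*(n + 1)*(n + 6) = n^3 + 6*n^2 - n - 6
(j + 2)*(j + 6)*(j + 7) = j^3 + 15*j^2 + 68*j + 84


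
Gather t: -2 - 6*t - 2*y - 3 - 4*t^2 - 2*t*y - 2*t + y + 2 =-4*t^2 + t*(-2*y - 8) - y - 3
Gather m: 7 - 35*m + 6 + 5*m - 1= 12 - 30*m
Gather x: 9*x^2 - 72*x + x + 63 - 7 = 9*x^2 - 71*x + 56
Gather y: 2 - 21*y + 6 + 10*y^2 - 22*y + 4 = 10*y^2 - 43*y + 12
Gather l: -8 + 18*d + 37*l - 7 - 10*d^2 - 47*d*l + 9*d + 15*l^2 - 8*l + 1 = -10*d^2 + 27*d + 15*l^2 + l*(29 - 47*d) - 14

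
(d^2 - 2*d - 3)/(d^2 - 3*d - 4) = (d - 3)/(d - 4)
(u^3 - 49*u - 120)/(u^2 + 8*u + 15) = u - 8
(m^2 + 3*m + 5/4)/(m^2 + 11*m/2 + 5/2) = (m + 5/2)/(m + 5)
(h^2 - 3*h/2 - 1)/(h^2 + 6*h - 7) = (h^2 - 3*h/2 - 1)/(h^2 + 6*h - 7)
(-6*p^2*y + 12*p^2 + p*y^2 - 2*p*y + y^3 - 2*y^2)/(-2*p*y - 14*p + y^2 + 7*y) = (3*p*y - 6*p + y^2 - 2*y)/(y + 7)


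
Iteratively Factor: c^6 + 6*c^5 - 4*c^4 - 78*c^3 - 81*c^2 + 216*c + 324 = (c + 2)*(c^5 + 4*c^4 - 12*c^3 - 54*c^2 + 27*c + 162) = (c - 2)*(c + 2)*(c^4 + 6*c^3 - 54*c - 81) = (c - 3)*(c - 2)*(c + 2)*(c^3 + 9*c^2 + 27*c + 27) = (c - 3)*(c - 2)*(c + 2)*(c + 3)*(c^2 + 6*c + 9) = (c - 3)*(c - 2)*(c + 2)*(c + 3)^2*(c + 3)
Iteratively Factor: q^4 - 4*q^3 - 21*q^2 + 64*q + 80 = (q - 4)*(q^3 - 21*q - 20) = (q - 5)*(q - 4)*(q^2 + 5*q + 4) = (q - 5)*(q - 4)*(q + 1)*(q + 4)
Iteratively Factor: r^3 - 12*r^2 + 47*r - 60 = (r - 5)*(r^2 - 7*r + 12) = (r - 5)*(r - 3)*(r - 4)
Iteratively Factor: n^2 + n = (n + 1)*(n)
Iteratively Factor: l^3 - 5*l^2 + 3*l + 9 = (l - 3)*(l^2 - 2*l - 3) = (l - 3)*(l + 1)*(l - 3)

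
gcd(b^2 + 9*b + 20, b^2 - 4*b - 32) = b + 4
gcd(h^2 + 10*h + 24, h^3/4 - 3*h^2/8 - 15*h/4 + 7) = h + 4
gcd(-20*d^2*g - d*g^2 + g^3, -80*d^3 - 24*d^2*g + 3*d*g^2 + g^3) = 20*d^2 + d*g - g^2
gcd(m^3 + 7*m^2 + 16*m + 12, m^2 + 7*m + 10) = m + 2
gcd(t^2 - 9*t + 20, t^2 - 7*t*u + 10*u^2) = 1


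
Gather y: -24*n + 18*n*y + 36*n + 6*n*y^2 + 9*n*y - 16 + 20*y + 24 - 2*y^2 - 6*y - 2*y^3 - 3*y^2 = 12*n - 2*y^3 + y^2*(6*n - 5) + y*(27*n + 14) + 8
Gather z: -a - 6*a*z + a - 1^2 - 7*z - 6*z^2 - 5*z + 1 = -6*z^2 + z*(-6*a - 12)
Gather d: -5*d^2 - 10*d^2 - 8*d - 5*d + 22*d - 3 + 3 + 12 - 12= -15*d^2 + 9*d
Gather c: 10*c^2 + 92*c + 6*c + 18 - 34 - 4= 10*c^2 + 98*c - 20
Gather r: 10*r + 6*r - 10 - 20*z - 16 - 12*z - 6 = 16*r - 32*z - 32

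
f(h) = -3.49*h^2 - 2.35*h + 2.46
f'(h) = -6.98*h - 2.35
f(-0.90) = 1.75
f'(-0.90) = 3.93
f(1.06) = -3.95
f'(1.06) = -9.75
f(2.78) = -31.05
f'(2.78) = -21.75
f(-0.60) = 2.61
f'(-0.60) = 1.84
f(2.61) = -27.45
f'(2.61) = -20.57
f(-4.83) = -67.61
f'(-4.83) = 31.36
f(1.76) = -12.49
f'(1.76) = -14.63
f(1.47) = -8.54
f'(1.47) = -12.61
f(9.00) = -301.38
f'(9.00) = -65.17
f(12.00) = -528.30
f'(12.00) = -86.11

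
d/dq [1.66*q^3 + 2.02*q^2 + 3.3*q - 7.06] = 4.98*q^2 + 4.04*q + 3.3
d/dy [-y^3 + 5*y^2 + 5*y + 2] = -3*y^2 + 10*y + 5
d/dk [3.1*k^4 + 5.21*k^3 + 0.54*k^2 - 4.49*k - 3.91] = 12.4*k^3 + 15.63*k^2 + 1.08*k - 4.49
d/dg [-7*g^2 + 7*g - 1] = 7 - 14*g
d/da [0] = 0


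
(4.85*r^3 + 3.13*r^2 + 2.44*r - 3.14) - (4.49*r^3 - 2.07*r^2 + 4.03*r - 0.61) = 0.359999999999999*r^3 + 5.2*r^2 - 1.59*r - 2.53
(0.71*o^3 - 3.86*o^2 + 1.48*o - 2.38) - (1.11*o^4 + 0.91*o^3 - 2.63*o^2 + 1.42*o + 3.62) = -1.11*o^4 - 0.2*o^3 - 1.23*o^2 + 0.0600000000000001*o - 6.0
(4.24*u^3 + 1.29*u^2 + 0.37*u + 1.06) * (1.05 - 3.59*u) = -15.2216*u^4 - 0.179099999999999*u^3 + 0.0262*u^2 - 3.4169*u + 1.113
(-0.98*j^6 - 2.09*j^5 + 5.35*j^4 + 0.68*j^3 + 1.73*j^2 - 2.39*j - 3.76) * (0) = 0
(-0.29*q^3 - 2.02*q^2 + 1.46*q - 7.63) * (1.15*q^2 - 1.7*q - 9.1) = -0.3335*q^5 - 1.83*q^4 + 7.752*q^3 + 7.1255*q^2 - 0.315*q + 69.433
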